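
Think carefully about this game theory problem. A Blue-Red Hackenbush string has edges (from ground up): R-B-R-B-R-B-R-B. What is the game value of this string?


Edges (from ground): R-B-R-B-R-B-R-B
By Berlekamp's sign-expansion rule, a Blue-Red Hackenbush stalk has the value of the surreal number whose sign sequence is the edge sequence with B -> + and R -> -.
Sign sequence: -+-+-+-+
Trace the sign expansion in the surreal number tree, starting from 0:
Edge 1: R (sign -) -> bounds (-inf, 0), value = -1
Edge 2: B (sign +) -> bounds (-1, 0), value = -1/2
Edge 3: R (sign -) -> bounds (-1, -1/2), value = -3/4
Edge 4: B (sign +) -> bounds (-3/4, -1/2), value = -5/8
Edge 5: R (sign -) -> bounds (-3/4, -5/8), value = -11/16
Edge 6: B (sign +) -> bounds (-11/16, -5/8), value = -21/32
Edge 7: R (sign -) -> bounds (-11/16, -21/32), value = -43/64
Edge 8: B (sign +) -> bounds (-43/64, -21/32), value = -85/128
Game value = -85/128

-85/128


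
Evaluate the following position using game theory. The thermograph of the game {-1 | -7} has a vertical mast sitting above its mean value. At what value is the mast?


Game = {-1 | -7}, a switch {a | b} with numbers a > b.
Its thermograph has left wall a - t and right wall b + t, which meet at t = (a - b)/2, where both equal (a + b)/2. So the mast (mean value) is at (a + b)/2.
Mean = (-1 + (-7))/2 = -8/2 = -4

-4


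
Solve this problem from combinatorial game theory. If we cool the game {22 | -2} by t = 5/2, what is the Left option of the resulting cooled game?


Original game: {22 | -2} (a switch {a | b} with a > b).
Cooling by t (for t below the temperature (a - b)/2 = 12) taxes each move by t: {a | b} cooled by t is {a - t | b + t}.
Cooling amount: t = 5/2
Cooled Left option: 22 - 5/2 = 39/2
Cooled Right option: -2 + 5/2 = 1/2
Cooled game: {39/2 | 1/2}
Left option = 39/2

39/2


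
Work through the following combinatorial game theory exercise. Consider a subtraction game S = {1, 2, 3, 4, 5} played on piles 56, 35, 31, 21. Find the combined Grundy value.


Subtraction set: {1, 2, 3, 4, 5}
For this subtraction set, G(n) = n mod 6 (period = max + 1 = 6).
Pile 1 (size 56): G(56) = 56 mod 6 = 2
Pile 2 (size 35): G(35) = 35 mod 6 = 5
Pile 3 (size 31): G(31) = 31 mod 6 = 1
Pile 4 (size 21): G(21) = 21 mod 6 = 3
Total Grundy value = XOR of all: 2 XOR 5 XOR 1 XOR 3 = 5

5


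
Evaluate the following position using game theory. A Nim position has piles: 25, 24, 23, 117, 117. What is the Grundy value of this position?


We need the XOR (exclusive or) of all pile sizes.
After XOR-ing pile 1 (size 25): 0 XOR 25 = 25
After XOR-ing pile 2 (size 24): 25 XOR 24 = 1
After XOR-ing pile 3 (size 23): 1 XOR 23 = 22
After XOR-ing pile 4 (size 117): 22 XOR 117 = 99
After XOR-ing pile 5 (size 117): 99 XOR 117 = 22
The Nim-value of this position is 22.

22


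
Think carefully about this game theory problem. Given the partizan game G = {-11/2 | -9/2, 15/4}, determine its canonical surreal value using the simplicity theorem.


Left options: {-11/2}, max = -11/2
Right options: {-9/2, 15/4}, min = -9/2
All options are numbers and max(Left) < min(Right), so by the simplicity theorem the value is the simplest (earliest-born) number strictly between -11/2 and -9/2.
The only integer strictly between -11/2 and -9/2 is -5.
No non-integer in the interval can be simpler: if x is a non-integer in the interval, then floor(x) or ceil(x) also lies in the interval (the interval contains an integer), and both are proper prefixes of x's sign expansion, i.e. born earlier. So the game value is -5.
Game value = -5

-5


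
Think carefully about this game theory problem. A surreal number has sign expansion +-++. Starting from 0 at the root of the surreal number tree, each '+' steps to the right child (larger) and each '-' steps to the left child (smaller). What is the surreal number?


Sign expansion: +-++
Rule: track bounds (lo, hi), initially (-inf, +inf). On '+', the current value becomes lo and we move to the simplest number in (value, hi): value + 1 if hi = +inf, otherwise the midpoint (value + hi)/2. On '-', the current value becomes hi and we move to value - 1 if lo = -inf, otherwise the midpoint (lo + value)/2.
Start at 0.
Step 1: sign = +, move right. Bounds: (0, +inf). Value = 1
Step 2: sign = -, move left. Bounds: (0, 1). Value = 1/2
Step 3: sign = +, move right. Bounds: (1/2, 1). Value = 3/4
Step 4: sign = +, move right. Bounds: (3/4, 1). Value = 7/8
The surreal number with sign expansion +-++ is 7/8.

7/8


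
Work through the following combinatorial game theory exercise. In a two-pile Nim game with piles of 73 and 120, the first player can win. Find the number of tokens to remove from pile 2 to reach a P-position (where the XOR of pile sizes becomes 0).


Piles: 73 and 120
Current XOR: 73 XOR 120 = 49 (non-zero, so this is an N-position).
To make the XOR zero, we need to find a move that balances the piles.
For pile 2 (size 120): target = 120 XOR 49 = 73
We reduce pile 2 from 120 to 73.
Tokens removed: 120 - 73 = 47
Verification: 73 XOR 73 = 0

47


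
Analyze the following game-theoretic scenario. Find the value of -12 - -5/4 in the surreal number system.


x = -12, y = -5/4
Converting to common denominator: 4
x = -48/4, y = -5/4
x - y = -12 - -5/4 = -43/4

-43/4


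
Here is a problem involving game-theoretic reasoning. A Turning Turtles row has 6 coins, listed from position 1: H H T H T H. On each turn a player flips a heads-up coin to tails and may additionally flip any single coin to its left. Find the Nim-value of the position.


Coins: H H T H T H
Key fact: a single head at position k behaves exactly like a Nim heap of size k (turning it to T and optionally flipping a coin at j < k corresponds to moving the heap from k to j, or to 0), and heads combine as a disjunctive sum (two heads at the same place would cancel, matching j XOR j = 0). So the Nim-value is the XOR of the 1-indexed positions of the heads.
Face-up positions (1-indexed): [1, 2, 4, 6]
XOR 0 with 1: 0 XOR 1 = 1
XOR 1 with 2: 1 XOR 2 = 3
XOR 3 with 4: 3 XOR 4 = 7
XOR 7 with 6: 7 XOR 6 = 1
Nim-value = 1

1


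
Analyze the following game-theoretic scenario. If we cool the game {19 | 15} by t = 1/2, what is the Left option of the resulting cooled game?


Original game: {19 | 15} (a switch {a | b} with a > b).
Cooling by t (for t below the temperature (a - b)/2 = 2) taxes each move by t: {a | b} cooled by t is {a - t | b + t}.
Cooling amount: t = 1/2
Cooled Left option: 19 - 1/2 = 37/2
Cooled Right option: 15 + 1/2 = 31/2
Cooled game: {37/2 | 31/2}
Left option = 37/2

37/2


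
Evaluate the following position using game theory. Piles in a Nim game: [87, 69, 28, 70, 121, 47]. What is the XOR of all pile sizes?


We need the XOR (exclusive or) of all pile sizes.
After XOR-ing pile 1 (size 87): 0 XOR 87 = 87
After XOR-ing pile 2 (size 69): 87 XOR 69 = 18
After XOR-ing pile 3 (size 28): 18 XOR 28 = 14
After XOR-ing pile 4 (size 70): 14 XOR 70 = 72
After XOR-ing pile 5 (size 121): 72 XOR 121 = 49
After XOR-ing pile 6 (size 47): 49 XOR 47 = 30
The Nim-value of this position is 30.

30


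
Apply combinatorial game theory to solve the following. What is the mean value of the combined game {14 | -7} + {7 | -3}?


G1 = {14 | -7}, G2 = {7 | -3}
Each is a switch {a | b} with numbers a > b; its mean value is (a + b)/2, and mean value is additive over game sums: m(G1 + G2) = m(G1) + m(G2).
Mean of G1 = (14 + (-7))/2 = 7/2 = 7/2
Mean of G2 = (7 + (-3))/2 = 4/2 = 2
Mean of G1 + G2 = 7/2 + 2 = 11/2

11/2


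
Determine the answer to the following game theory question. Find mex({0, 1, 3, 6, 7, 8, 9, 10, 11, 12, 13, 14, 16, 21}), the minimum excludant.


Set = {0, 1, 3, 6, 7, 8, 9, 10, 11, 12, 13, 14, 16, 21}
0 is in the set.
1 is in the set.
2 is NOT in the set. This is the mex.
mex = 2

2


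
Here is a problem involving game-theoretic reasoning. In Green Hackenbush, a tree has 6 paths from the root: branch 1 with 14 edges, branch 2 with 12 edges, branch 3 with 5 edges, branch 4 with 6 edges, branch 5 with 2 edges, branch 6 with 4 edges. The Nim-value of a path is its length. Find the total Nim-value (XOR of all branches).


The tree has 6 branches from the ground vertex.
In Green Hackenbush, the Nim-value of a simple path of length k is k.
Branch 1: length 14, Nim-value = 14
Branch 2: length 12, Nim-value = 12
Branch 3: length 5, Nim-value = 5
Branch 4: length 6, Nim-value = 6
Branch 5: length 2, Nim-value = 2
Branch 6: length 4, Nim-value = 4
Total Nim-value = XOR of all branch values:
0 XOR 14 = 14
14 XOR 12 = 2
2 XOR 5 = 7
7 XOR 6 = 1
1 XOR 2 = 3
3 XOR 4 = 7
Nim-value of the tree = 7

7


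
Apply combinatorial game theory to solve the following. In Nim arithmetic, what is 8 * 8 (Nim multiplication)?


Nim multiplication is bilinear over XOR: (u XOR v) * w = (u*w) XOR (v*w).
So we split each operand into its bit components and XOR the pairwise Nim products.
8 = 8 (as XOR of powers of 2).
8 = 8 (as XOR of powers of 2).
Using the standard Nim-product table on single bits:
  2*2 = 3,   2*4 = 8,   2*8 = 12,
  4*4 = 6,   4*8 = 11,  8*8 = 13,
and  1*x = x (identity), k*l = l*k (commutative).
Pairwise Nim products:
  8 * 8 = 13
XOR them: 13 = 13.
Result: 8 * 8 = 13 (in Nim).

13


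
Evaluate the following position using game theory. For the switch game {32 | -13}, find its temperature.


The game is {32 | -13}, a switch {a | b} with numbers a > b.
Cooling {a | b} by t gives {a - t | b + t}, which stops being hot when a - t = b + t, i.e. at t = (a - b)/2. So the temperature of a switch is (a - b)/2.
Temperature = (Left option - Right option) / 2
= (32 - (-13)) / 2
= 45 / 2
= 45/2

45/2


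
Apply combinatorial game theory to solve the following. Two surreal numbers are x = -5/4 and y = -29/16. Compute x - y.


x = -5/4, y = -29/16
Converting to common denominator: 16
x = -20/16, y = -29/16
x - y = -5/4 - -29/16 = 9/16

9/16


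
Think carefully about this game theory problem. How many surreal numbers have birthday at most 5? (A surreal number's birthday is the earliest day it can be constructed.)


Day 0: {|} = 0 is born. Count = 1.
Day n: the number of surreal numbers born by day n is 2^(n+1) - 1.
By day 0: 2^1 - 1 = 1
By day 1: 2^2 - 1 = 3
By day 2: 2^3 - 1 = 7
By day 3: 2^4 - 1 = 15
By day 4: 2^5 - 1 = 31
By day 5: 2^6 - 1 = 63
By day 5: 63 surreal numbers.

63


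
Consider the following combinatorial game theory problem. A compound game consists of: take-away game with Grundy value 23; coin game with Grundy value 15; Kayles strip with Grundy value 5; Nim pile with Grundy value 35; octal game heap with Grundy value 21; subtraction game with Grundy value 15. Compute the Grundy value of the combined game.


By the Sprague-Grundy theorem, the Grundy value of a sum of games is the XOR of individual Grundy values.
take-away game: Grundy value = 23. Running XOR: 0 XOR 23 = 23
coin game: Grundy value = 15. Running XOR: 23 XOR 15 = 24
Kayles strip: Grundy value = 5. Running XOR: 24 XOR 5 = 29
Nim pile: Grundy value = 35. Running XOR: 29 XOR 35 = 62
octal game heap: Grundy value = 21. Running XOR: 62 XOR 21 = 43
subtraction game: Grundy value = 15. Running XOR: 43 XOR 15 = 36
The combined Grundy value is 36.

36


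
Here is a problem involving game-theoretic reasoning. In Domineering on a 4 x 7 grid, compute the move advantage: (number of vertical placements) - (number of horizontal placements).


Board is 4 x 7 (rows x cols).
Left (vertical) placements: (rows-1) * cols = 3 * 7 = 21
Right (horizontal) placements: rows * (cols-1) = 4 * 6 = 24
Advantage = Left - Right = 21 - 24 = -3

-3


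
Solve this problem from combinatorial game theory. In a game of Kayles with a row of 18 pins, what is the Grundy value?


Kayles: a move removes 1 or 2 adjacent pins from a contiguous row.
Removing pins from a row of k leaves two independent rows (a, b) with a + b = k - 1 (one pin) or a + b = k - 2 (two pins); an end removal gives a = 0.
By Sprague-Grundy, G(k) = mex{ G(a) XOR G(b) } over all these splits. G(0) = 0.
G(1): splits (0,0):0^0=0 -> mex({0}) = 1
G(2): splits (0,1):0^1=1 (0,0):0^0=0 -> mex({0, 1}) = 2
G(3): splits (0,2):0^2=2 (1,1):1^1=0 (0,1):0^1=1 -> mex({0, 1, 2}) = 3
G(4): splits (0,3):0^3=3 (1,2):1^2=3 (0,2):0^2=2 (1,1):1^1=0 -> mex({0, 2, 3}) = 1
G(5): splits (0,4):0^1=1 (1,3):1^3=2 (2,2):2^2=0 (0,3):0^3=3 (1,2):1^2=3 -> mex({0, 1, 2, 3}) = 4
G(6) = mex({0, 1, 2, 4}) = 3
G(7) = mex({0, 1, 3, 4, 5}) = 2
G(8) = mex({0, 2, 3, 5, 6}) = 1
G(9) = mex({0, 1, 2, 3, 6, 7}) = 4
G(10) = mex({0, 1, 3, 4, 5, 7}) = 2
G(11) = mex({0, 1, 2, 3, 4, 5}) = 6
G(12) = mex({0, 1, 2, 3, 5, 6, 7}) = 4
G(13) = mex({0, 2, 3, 4, 6, 7}) = 1
G(14) = mex({0, 1, 4, 5, 6, 7}) = 2
G(15) = mex({0, 1, 2, 3, 4, 5, 6}) = 7
G(16) = mex({0, 2, 3, 5, 6, 7}) = 1
G(17) = mex({0, 1, 2, 3, 5, 6, 7}) = 4
G(18) = mex({0, 1, 2, 4, 5, 6}) = 3
Therefore G(18) = 3.

3


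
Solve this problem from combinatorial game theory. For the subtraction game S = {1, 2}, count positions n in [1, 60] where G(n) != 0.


Subtraction set S = {1, 2}, so G(n) = n mod 3.
G(n) = 0 when n is a multiple of 3.
Multiples of 3 in [1, 60]: 20
N-positions (nonzero Grundy) = 60 - 20 = 40

40


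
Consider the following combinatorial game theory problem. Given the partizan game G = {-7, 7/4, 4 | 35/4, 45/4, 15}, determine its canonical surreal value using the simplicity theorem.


Left options: {-7, 7/4, 4}, max = 4
Right options: {35/4, 45/4, 15}, min = 35/4
All options are numbers and max(Left) < min(Right), so by the simplicity theorem the value is the simplest (earliest-born) number strictly between 4 and 35/4.
Integers 5 through 8 all lie strictly between 4 and 35/4.
Among integers, the simplest (lowest birthday = smallest |n|; 0 is born on day 0, +-n on day n) is 5.
No non-integer in the interval can be simpler: if x is a non-integer in the interval, then floor(x) or ceil(x) also lies in the interval (the interval contains an integer), and both are proper prefixes of x's sign expansion, i.e. born earlier. So the game value is 5.
Game value = 5

5


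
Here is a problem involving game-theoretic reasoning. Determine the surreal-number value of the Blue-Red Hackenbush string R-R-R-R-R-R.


Edges (from ground): R-R-R-R-R-R
By Berlekamp's sign-expansion rule, a Blue-Red Hackenbush stalk has the value of the surreal number whose sign sequence is the edge sequence with B -> + and R -> -.
Sign sequence: ------
Trace the sign expansion in the surreal number tree, starting from 0:
Edge 1: R (sign -) -> bounds (-inf, 0), value = -1
Edge 2: R (sign -) -> bounds (-inf, -1), value = -2
Edge 3: R (sign -) -> bounds (-inf, -2), value = -3
Edge 4: R (sign -) -> bounds (-inf, -3), value = -4
Edge 5: R (sign -) -> bounds (-inf, -4), value = -5
Edge 6: R (sign -) -> bounds (-inf, -5), value = -6
Game value = -6

-6


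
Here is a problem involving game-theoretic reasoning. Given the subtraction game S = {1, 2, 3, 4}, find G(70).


The subtraction set is S = {1, 2, 3, 4}.
G(k) = mex{ G(k - s) : s in S, s <= k }. We compute iteratively: G(0) = 0.
G(1) = mex({0}) = 1
G(2) = mex({0, 1}) = 2
G(3) = mex({0, 1, 2}) = 3
G(4) = mex({0, 1, 2, 3}) = 4
G(5) = mex({1, 2, 3, 4}) = 0
G(6) = mex({0, 2, 3, 4}) = 1
G(7) = mex({0, 1, 3, 4}) = 2
G(8) = mex({0, 1, 2, 4}) = 3
Observe that G(5)..G(8) = 0, 1, 2, 3 repeats G(0)..G(3) = 0, 1, 2, 3.
For k >= max(S) = 4, G(k) is determined by the previous 4 values G(k-4)..G(k-1); a window of 4 consecutive values has recurred shifted by 5, so by induction G(k + 5) = G(k) for all k >= 0: the sequence is periodic from the start with period 5.
One period: G(0..4) = 0, 1, 2, 3, 4.
70 mod 5 = 0, so G(70) = G(0) = 0.

0


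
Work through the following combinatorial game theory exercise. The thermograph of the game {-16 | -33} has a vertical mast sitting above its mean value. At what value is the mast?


Game = {-16 | -33}, a switch {a | b} with numbers a > b.
Its thermograph has left wall a - t and right wall b + t, which meet at t = (a - b)/2, where both equal (a + b)/2. So the mast (mean value) is at (a + b)/2.
Mean = (-16 + (-33))/2 = -49/2 = -49/2

-49/2


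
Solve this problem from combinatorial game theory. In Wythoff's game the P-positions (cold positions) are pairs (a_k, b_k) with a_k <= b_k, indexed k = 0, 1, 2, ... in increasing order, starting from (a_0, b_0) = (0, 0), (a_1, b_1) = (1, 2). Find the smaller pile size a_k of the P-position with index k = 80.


By Wythoff's theorem, a_k = floor(k * phi) and b_k = floor(k * phi^2) = a_k + k, where phi = (1 + sqrt(5))/2 is the golden ratio.
phi = (1 + sqrt(5))/2 = 1.618034
k = 80
k * phi = 80 * 1.618034 = 129.442719
a_80 = floor(k * phi) = 129

129


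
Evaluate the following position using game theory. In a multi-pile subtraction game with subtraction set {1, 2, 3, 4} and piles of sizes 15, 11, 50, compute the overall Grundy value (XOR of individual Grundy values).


Subtraction set: {1, 2, 3, 4}
For this subtraction set, G(n) = n mod 5 (period = max + 1 = 5).
Pile 1 (size 15): G(15) = 15 mod 5 = 0
Pile 2 (size 11): G(11) = 11 mod 5 = 1
Pile 3 (size 50): G(50) = 50 mod 5 = 0
Total Grundy value = XOR of all: 0 XOR 1 XOR 0 = 1

1


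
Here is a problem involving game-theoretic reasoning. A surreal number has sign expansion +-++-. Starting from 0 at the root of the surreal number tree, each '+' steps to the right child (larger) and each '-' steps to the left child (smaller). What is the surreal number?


Sign expansion: +-++-
Rule: track bounds (lo, hi), initially (-inf, +inf). On '+', the current value becomes lo and we move to the simplest number in (value, hi): value + 1 if hi = +inf, otherwise the midpoint (value + hi)/2. On '-', the current value becomes hi and we move to value - 1 if lo = -inf, otherwise the midpoint (lo + value)/2.
Start at 0.
Step 1: sign = +, move right. Bounds: (0, +inf). Value = 1
Step 2: sign = -, move left. Bounds: (0, 1). Value = 1/2
Step 3: sign = +, move right. Bounds: (1/2, 1). Value = 3/4
Step 4: sign = +, move right. Bounds: (3/4, 1). Value = 7/8
Step 5: sign = -, move left. Bounds: (3/4, 7/8). Value = 13/16
The surreal number with sign expansion +-++- is 13/16.

13/16


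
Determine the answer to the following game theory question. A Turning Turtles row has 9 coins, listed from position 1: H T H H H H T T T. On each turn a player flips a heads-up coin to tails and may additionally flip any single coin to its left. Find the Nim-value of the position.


Coins: H T H H H H T T T
Key fact: a single head at position k behaves exactly like a Nim heap of size k (turning it to T and optionally flipping a coin at j < k corresponds to moving the heap from k to j, or to 0), and heads combine as a disjunctive sum (two heads at the same place would cancel, matching j XOR j = 0). So the Nim-value is the XOR of the 1-indexed positions of the heads.
Face-up positions (1-indexed): [1, 3, 4, 5, 6]
XOR 0 with 1: 0 XOR 1 = 1
XOR 1 with 3: 1 XOR 3 = 2
XOR 2 with 4: 2 XOR 4 = 6
XOR 6 with 5: 6 XOR 5 = 3
XOR 3 with 6: 3 XOR 6 = 5
Nim-value = 5

5


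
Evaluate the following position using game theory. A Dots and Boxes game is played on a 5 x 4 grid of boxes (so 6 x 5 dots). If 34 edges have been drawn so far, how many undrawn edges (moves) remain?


Grid: 5 x 4 boxes, i.e. 6 rows and 5 columns of dots.
Horizontal edges: (rows + 1) * cols = 6 * 4 = 24
Vertical edges: rows * (cols + 1) = 5 * 5 = 25
Total edges: 24 + 25 = 49
Edges drawn: 34
Remaining: 49 - 34 = 15

15


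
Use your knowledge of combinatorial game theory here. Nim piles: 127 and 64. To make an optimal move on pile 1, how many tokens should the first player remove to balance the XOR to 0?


Piles: 127 and 64
Current XOR: 127 XOR 64 = 63 (non-zero, so this is an N-position).
To make the XOR zero, we need to find a move that balances the piles.
For pile 1 (size 127): target = 127 XOR 63 = 64
We reduce pile 1 from 127 to 64.
Tokens removed: 127 - 64 = 63
Verification: 64 XOR 64 = 0

63


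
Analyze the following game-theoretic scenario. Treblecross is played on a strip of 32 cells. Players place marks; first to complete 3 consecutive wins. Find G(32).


Treblecross: place X on empty cells; 3-in-a-row wins.
Playing within two cells of an existing X lets the opponent win at once, so sensible play treats the cells i-2..i+2 around each X as dead. The player left with no safe cell loses, so this is a normal-play take-away game on strips of safe cells.
Placing X at cell i (0-indexed) of a strip of k safe cells leaves independent strips of sizes max(0, i-2) and max(0, k-i-3). Hence G(k) = mex{ G(max(0,i-2)) XOR G(max(0,k-i-3)) : 0 <= i < k }, with G(0) = 0.
G(1): splits (0,0):0^0=0 -> mex({0}) = 1
G(2): splits (0,0):0^0=0 -> mex({0}) = 1
G(3): splits (0,0):0^0=0 -> mex({0}) = 1
G(4): splits (0,1):0^1=1 (0,0):0^0=0 -> mex({0, 1}) = 2
G(5): splits (0,2):0^1=1 (0,1):0^1=1 (0,0):0^0=0 -> mex({0, 1}) = 2
G(6) = mex({1}) = 0
G(7) = mex({0, 1, 2}) = 3
G(8) = mex({0, 1, 2}) = 3
G(9) = mex({0, 2}) = 1
G(10) = mex({0, 2, 3}) = 1
G(11) = mex({0, 3}) = 1
G(12) = mex({1, 3}) = 0
G(13) = mex({0, 1, 2, 3}) = 4
G(14) = mex({0, 1, 2}) = 3
G(15) = mex({0, 1, 2}) = 3
G(16) = mex({0, 1, 2, 4}) = 3
G(17) = mex({0, 1, 3, 4}) = 2
G(18) = mex({0, 1, 3, 4}) = 2
G(19) = mex({0, 1, 3, 5}) = 2
G(20) = mex({0, 1, 2, 3, 5}) = 4
G(21) = mex({0, 1, 2, 3, 5}) = 4
G(22) = mex({1, 2, 6}) = 0
G(23) = mex({0, 1, 2, 3, 4, 6}) = 5
G(24) = mex({0, 1, 2, 3, 4}) = 5
G(25) = mex({0, 1, 3, 4, 7}) = 2
G(26) = mex({0, 1, 3, 4, 5, 7}) = 2
G(27) = mex({0, 1, 3, 5}) = 2
G(28) = mex({0, 1, 2, 5}) = 3
G(29) = mex({0, 1, 2, 4, 5, 6}) = 3
G(30) = mex({1, 2, 4, 6}) = 0
G(31) = mex({0, 1, 2, 3, 4, 6}) = 5
G(32) = mex({1, 2, 3, 4, 7}) = 0
Therefore G(32) = 0.

0


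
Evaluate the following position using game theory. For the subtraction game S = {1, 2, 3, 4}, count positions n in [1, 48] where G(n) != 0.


Subtraction set S = {1, 2, 3, 4}, so G(n) = n mod 5.
G(n) = 0 when n is a multiple of 5.
Multiples of 5 in [1, 48]: 9
N-positions (nonzero Grundy) = 48 - 9 = 39

39


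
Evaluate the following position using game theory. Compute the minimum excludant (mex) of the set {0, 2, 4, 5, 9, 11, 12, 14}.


Set = {0, 2, 4, 5, 9, 11, 12, 14}
0 is in the set.
1 is NOT in the set. This is the mex.
mex = 1

1


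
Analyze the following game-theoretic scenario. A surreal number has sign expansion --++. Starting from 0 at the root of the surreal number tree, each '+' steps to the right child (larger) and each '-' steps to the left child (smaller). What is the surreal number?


Sign expansion: --++
Rule: track bounds (lo, hi), initially (-inf, +inf). On '+', the current value becomes lo and we move to the simplest number in (value, hi): value + 1 if hi = +inf, otherwise the midpoint (value + hi)/2. On '-', the current value becomes hi and we move to value - 1 if lo = -inf, otherwise the midpoint (lo + value)/2.
Start at 0.
Step 1: sign = -, move left. Bounds: (-inf, 0). Value = -1
Step 2: sign = -, move left. Bounds: (-inf, -1). Value = -2
Step 3: sign = +, move right. Bounds: (-2, -1). Value = -3/2
Step 4: sign = +, move right. Bounds: (-3/2, -1). Value = -5/4
The surreal number with sign expansion --++ is -5/4.

-5/4


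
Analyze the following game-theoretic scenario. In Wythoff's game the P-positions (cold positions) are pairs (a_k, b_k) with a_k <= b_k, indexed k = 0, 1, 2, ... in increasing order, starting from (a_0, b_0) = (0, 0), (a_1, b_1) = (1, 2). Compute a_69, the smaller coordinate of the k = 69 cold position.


By Wythoff's theorem, a_k = floor(k * phi) and b_k = floor(k * phi^2) = a_k + k, where phi = (1 + sqrt(5))/2 is the golden ratio.
phi = (1 + sqrt(5))/2 = 1.618034
k = 69
k * phi = 69 * 1.618034 = 111.644345
a_69 = floor(k * phi) = 111

111


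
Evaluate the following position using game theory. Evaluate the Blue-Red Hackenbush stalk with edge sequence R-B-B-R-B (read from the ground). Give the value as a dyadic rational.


Edges (from ground): R-B-B-R-B
By Berlekamp's sign-expansion rule, a Blue-Red Hackenbush stalk has the value of the surreal number whose sign sequence is the edge sequence with B -> + and R -> -.
Sign sequence: -++-+
Trace the sign expansion in the surreal number tree, starting from 0:
Edge 1: R (sign -) -> bounds (-inf, 0), value = -1
Edge 2: B (sign +) -> bounds (-1, 0), value = -1/2
Edge 3: B (sign +) -> bounds (-1/2, 0), value = -1/4
Edge 4: R (sign -) -> bounds (-1/2, -1/4), value = -3/8
Edge 5: B (sign +) -> bounds (-3/8, -1/4), value = -5/16
Game value = -5/16

-5/16


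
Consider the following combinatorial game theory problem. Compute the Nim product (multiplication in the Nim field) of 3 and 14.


Nim multiplication is bilinear over XOR: (u XOR v) * w = (u*w) XOR (v*w).
So we split each operand into its bit components and XOR the pairwise Nim products.
3 = 1 + 2 (as XOR of powers of 2).
14 = 2 + 4 + 8 (as XOR of powers of 2).
Using the standard Nim-product table on single bits:
  2*2 = 3,   2*4 = 8,   2*8 = 12,
  4*4 = 6,   4*8 = 11,  8*8 = 13,
and  1*x = x (identity), k*l = l*k (commutative).
Pairwise Nim products:
  1 * 2 = 2
  1 * 4 = 4
  1 * 8 = 8
  2 * 2 = 3
  2 * 4 = 8
  2 * 8 = 12
XOR them: 2 XOR 4 XOR 8 XOR 3 XOR 8 XOR 12 = 9.
Result: 3 * 14 = 9 (in Nim).

9


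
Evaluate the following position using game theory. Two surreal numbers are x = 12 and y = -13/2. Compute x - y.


x = 12, y = -13/2
Converting to common denominator: 2
x = 24/2, y = -13/2
x - y = 12 - -13/2 = 37/2

37/2


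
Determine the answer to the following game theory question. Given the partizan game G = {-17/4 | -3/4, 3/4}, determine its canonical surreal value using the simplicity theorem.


Left options: {-17/4}, max = -17/4
Right options: {-3/4, 3/4}, min = -3/4
All options are numbers and max(Left) < min(Right), so by the simplicity theorem the value is the simplest (earliest-born) number strictly between -17/4 and -3/4.
Integers -4 through -1 all lie strictly between -17/4 and -3/4.
Among integers, the simplest (lowest birthday = smallest |n|; 0 is born on day 0, +-n on day n) is -1.
No non-integer in the interval can be simpler: if x is a non-integer in the interval, then floor(x) or ceil(x) also lies in the interval (the interval contains an integer), and both are proper prefixes of x's sign expansion, i.e. born earlier. So the game value is -1.
Game value = -1

-1


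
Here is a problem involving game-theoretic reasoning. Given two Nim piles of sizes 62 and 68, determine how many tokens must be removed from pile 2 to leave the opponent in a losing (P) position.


Piles: 62 and 68
Current XOR: 62 XOR 68 = 122 (non-zero, so this is an N-position).
To make the XOR zero, we need to find a move that balances the piles.
For pile 2 (size 68): target = 68 XOR 122 = 62
We reduce pile 2 from 68 to 62.
Tokens removed: 68 - 62 = 6
Verification: 62 XOR 62 = 0

6


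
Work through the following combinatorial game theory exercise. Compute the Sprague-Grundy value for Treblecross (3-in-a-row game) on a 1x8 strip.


Treblecross: place X on empty cells; 3-in-a-row wins.
Playing within two cells of an existing X lets the opponent win at once, so sensible play treats the cells i-2..i+2 around each X as dead. The player left with no safe cell loses, so this is a normal-play take-away game on strips of safe cells.
Placing X at cell i (0-indexed) of a strip of k safe cells leaves independent strips of sizes max(0, i-2) and max(0, k-i-3). Hence G(k) = mex{ G(max(0,i-2)) XOR G(max(0,k-i-3)) : 0 <= i < k }, with G(0) = 0.
G(1): splits (0,0):0^0=0 -> mex({0}) = 1
G(2): splits (0,0):0^0=0 -> mex({0}) = 1
G(3): splits (0,0):0^0=0 -> mex({0}) = 1
G(4): splits (0,1):0^1=1 (0,0):0^0=0 -> mex({0, 1}) = 2
G(5): splits (0,2):0^1=1 (0,1):0^1=1 (0,0):0^0=0 -> mex({0, 1}) = 2
G(6) = mex({1}) = 0
G(7) = mex({0, 1, 2}) = 3
G(8) = mex({0, 1, 2}) = 3
Therefore G(8) = 3.

3


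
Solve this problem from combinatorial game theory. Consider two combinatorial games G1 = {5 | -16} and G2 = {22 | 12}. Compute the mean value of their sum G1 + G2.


G1 = {5 | -16}, G2 = {22 | 12}
Each is a switch {a | b} with numbers a > b; its mean value is (a + b)/2, and mean value is additive over game sums: m(G1 + G2) = m(G1) + m(G2).
Mean of G1 = (5 + (-16))/2 = -11/2 = -11/2
Mean of G2 = (22 + (12))/2 = 34/2 = 17
Mean of G1 + G2 = -11/2 + 17 = 23/2

23/2


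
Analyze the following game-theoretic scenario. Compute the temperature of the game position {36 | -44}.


The game is {36 | -44}, a switch {a | b} with numbers a > b.
Cooling {a | b} by t gives {a - t | b + t}, which stops being hot when a - t = b + t, i.e. at t = (a - b)/2. So the temperature of a switch is (a - b)/2.
Temperature = (Left option - Right option) / 2
= (36 - (-44)) / 2
= 80 / 2
= 40

40


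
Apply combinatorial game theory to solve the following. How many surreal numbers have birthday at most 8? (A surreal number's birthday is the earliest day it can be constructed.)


Day 0: {|} = 0 is born. Count = 1.
Day n: the number of surreal numbers born by day n is 2^(n+1) - 1.
By day 0: 2^1 - 1 = 1
By day 1: 2^2 - 1 = 3
By day 2: 2^3 - 1 = 7
By day 3: 2^4 - 1 = 15
By day 4: 2^5 - 1 = 31
By day 5: 2^6 - 1 = 63
By day 6: 2^7 - 1 = 127
By day 7: 2^8 - 1 = 255
By day 8: 2^9 - 1 = 511
By day 8: 511 surreal numbers.

511


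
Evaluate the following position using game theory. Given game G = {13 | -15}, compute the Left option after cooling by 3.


Original game: {13 | -15} (a switch {a | b} with a > b).
Cooling by t (for t below the temperature (a - b)/2 = 14) taxes each move by t: {a | b} cooled by t is {a - t | b + t}.
Cooling amount: t = 3
Cooled Left option: 13 - 3 = 10
Cooled Right option: -15 + 3 = -12
Cooled game: {10 | -12}
Left option = 10

10


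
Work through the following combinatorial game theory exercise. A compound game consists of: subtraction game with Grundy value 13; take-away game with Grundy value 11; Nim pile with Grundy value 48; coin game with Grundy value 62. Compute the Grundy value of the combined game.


By the Sprague-Grundy theorem, the Grundy value of a sum of games is the XOR of individual Grundy values.
subtraction game: Grundy value = 13. Running XOR: 0 XOR 13 = 13
take-away game: Grundy value = 11. Running XOR: 13 XOR 11 = 6
Nim pile: Grundy value = 48. Running XOR: 6 XOR 48 = 54
coin game: Grundy value = 62. Running XOR: 54 XOR 62 = 8
The combined Grundy value is 8.

8


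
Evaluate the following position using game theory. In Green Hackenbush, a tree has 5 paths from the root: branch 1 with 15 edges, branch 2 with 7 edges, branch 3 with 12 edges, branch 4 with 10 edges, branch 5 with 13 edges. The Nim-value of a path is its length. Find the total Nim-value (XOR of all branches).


The tree has 5 branches from the ground vertex.
In Green Hackenbush, the Nim-value of a simple path of length k is k.
Branch 1: length 15, Nim-value = 15
Branch 2: length 7, Nim-value = 7
Branch 3: length 12, Nim-value = 12
Branch 4: length 10, Nim-value = 10
Branch 5: length 13, Nim-value = 13
Total Nim-value = XOR of all branch values:
0 XOR 15 = 15
15 XOR 7 = 8
8 XOR 12 = 4
4 XOR 10 = 14
14 XOR 13 = 3
Nim-value of the tree = 3

3


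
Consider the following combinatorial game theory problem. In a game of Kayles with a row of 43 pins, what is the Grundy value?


Kayles: a move removes 1 or 2 adjacent pins from a contiguous row.
Removing pins from a row of k leaves two independent rows (a, b) with a + b = k - 1 (one pin) or a + b = k - 2 (two pins); an end removal gives a = 0.
By Sprague-Grundy, G(k) = mex{ G(a) XOR G(b) } over all these splits. G(0) = 0.
G(1): splits (0,0):0^0=0 -> mex({0}) = 1
G(2): splits (0,1):0^1=1 (0,0):0^0=0 -> mex({0, 1}) = 2
G(3): splits (0,2):0^2=2 (1,1):1^1=0 (0,1):0^1=1 -> mex({0, 1, 2}) = 3
G(4): splits (0,3):0^3=3 (1,2):1^2=3 (0,2):0^2=2 (1,1):1^1=0 -> mex({0, 2, 3}) = 1
G(5): splits (0,4):0^1=1 (1,3):1^3=2 (2,2):2^2=0 (0,3):0^3=3 (1,2):1^2=3 -> mex({0, 1, 2, 3}) = 4
G(6) = mex({0, 1, 2, 4}) = 3
G(7) = mex({0, 1, 3, 4, 5}) = 2
G(8) = mex({0, 2, 3, 5, 6}) = 1
G(9) = mex({0, 1, 2, 3, 6, 7}) = 4
G(10) = mex({0, 1, 3, 4, 5, 7}) = 2
G(11) = mex({0, 1, 2, 3, 4, 5}) = 6
G(12) = mex({0, 1, 2, 3, 5, 6, 7}) = 4
G(13) = mex({0, 2, 3, 4, 6, 7}) = 1
G(14) = mex({0, 1, 4, 5, 6, 7}) = 2
G(15) = mex({0, 1, 2, 3, 4, 5, 6}) = 7
G(16) = mex({0, 2, 3, 5, 6, 7}) = 1
G(17) = mex({0, 1, 2, 3, 5, 6, 7}) = 4
G(18) = mex({0, 1, 2, 4, 5, 6}) = 3
G(19) = mex({0, 1, 3, 4, 5, 7}) = 2
G(20) = mex({0, 2, 3, 4, 5, 6, 7}) = 1
G(21) = mex({0, 1, 2, 3, 5, 6, 7}) = 4
G(22) = mex({0, 1, 2, 3, 4, 5, 7}) = 6
G(23) = mex({0, 1, 2, 3, 4, 5, 6}) = 7
G(24) = mex({0, 1, 2, 3, 5, 6, 7}) = 4
G(25) = mex({0, 2, 3, 4, 6, 7}) = 1
G(26) = mex({0, 1, 3, 4, 5, 6, 7}) = 2
G(27) = mex({0, 1, 2, 3, 4, 5, 6, 7}) = 8
G(28) = mex({0, 1, 2, 3, 4, 6, 7, 8}) = 5
G(29) = mex({0, 1, 2, 3, 5, 6, 7, 8, 9}) = 4
G(30) = mex({0, 1, 2, 3, 4, 5, 6, 9, 10}) = 7
G(31) = mex({0, 1, 3, 4, 5, 7, 10, 11}) = 2
G(32) = mex({0, 2, 3, 4, 5, 6, 7, 9, 11}) = 1
G(33) = mex({0, 1, 2, 3, 4, 5, 6, 7, 9, 12}) = 8
G(34) = mex({0, 1, 2, 3, 4, 5, 7, 8, 11, 12}) = 6
G(35) = mex({0, 1, 2, 3, 4, 5, 6, 8, 9, 10, 11}) = 7
G(36) = mex({0, 1, 2, 3, 5, 6, 7, 9, 10}) = 4
G(37) = mex({0, 2, 3, 4, 6, 7, 9, 10, 11, 12}) = 1
G(38) = mex({0, 1, 3, 4, 5, 6, 7, 9, 10, 11, 12}) = 2
G(39) = mex({0, 1, 2, 4, 5, 6, 7, 9, 10, 12, 14}) = 3
G(40) = mex({0, 2, 3, 4, 6, 7, 11, 12, 14}) = 1
G(41) = mex({0, 1, 2, 3, 5, 6, 7, 9, 10, 11, 12}) = 4
G(42) = mex({0, 1, 2, 3, 4, 5, 6, 9, 10}) = 7
G(43) = mex({0, 1, 3, 4, 5, 7, 9, 10, 12, 15}) = 2
Therefore G(43) = 2.

2


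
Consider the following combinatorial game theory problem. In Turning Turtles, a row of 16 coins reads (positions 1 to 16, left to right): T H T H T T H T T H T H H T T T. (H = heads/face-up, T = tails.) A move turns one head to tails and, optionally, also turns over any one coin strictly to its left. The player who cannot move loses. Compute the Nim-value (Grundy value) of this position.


Coins: T H T H T T H T T H T H H T T T
Key fact: a single head at position k behaves exactly like a Nim heap of size k (turning it to T and optionally flipping a coin at j < k corresponds to moving the heap from k to j, or to 0), and heads combine as a disjunctive sum (two heads at the same place would cancel, matching j XOR j = 0). So the Nim-value is the XOR of the 1-indexed positions of the heads.
Face-up positions (1-indexed): [2, 4, 7, 10, 12, 13]
XOR 0 with 2: 0 XOR 2 = 2
XOR 2 with 4: 2 XOR 4 = 6
XOR 6 with 7: 6 XOR 7 = 1
XOR 1 with 10: 1 XOR 10 = 11
XOR 11 with 12: 11 XOR 12 = 7
XOR 7 with 13: 7 XOR 13 = 10
Nim-value = 10

10


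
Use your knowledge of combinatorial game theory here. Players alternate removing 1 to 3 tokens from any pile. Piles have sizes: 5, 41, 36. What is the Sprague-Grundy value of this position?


Subtraction set: {1, 2, 3}
For this subtraction set, G(n) = n mod 4 (period = max + 1 = 4).
Pile 1 (size 5): G(5) = 5 mod 4 = 1
Pile 2 (size 41): G(41) = 41 mod 4 = 1
Pile 3 (size 36): G(36) = 36 mod 4 = 0
Total Grundy value = XOR of all: 1 XOR 1 XOR 0 = 0

0


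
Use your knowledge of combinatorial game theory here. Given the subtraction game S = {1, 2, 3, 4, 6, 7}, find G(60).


The subtraction set is S = {1, 2, 3, 4, 6, 7}.
G(k) = mex{ G(k - s) : s in S, s <= k }. We compute iteratively: G(0) = 0.
G(1) = mex({0}) = 1
G(2) = mex({0, 1}) = 2
G(3) = mex({0, 1, 2}) = 3
G(4) = mex({0, 1, 2, 3}) = 4
G(5) = mex({1, 2, 3, 4}) = 0
G(6) = mex({0, 2, 3, 4}) = 1
G(7) = mex({0, 1, 3, 4}) = 2
G(8) = mex({0, 1, 2, 4}) = 3
G(9) = mex({0, 1, 2, 3}) = 4
G(10) = mex({1, 2, 3, 4}) = 0
G(11) = mex({0, 2, 3, 4}) = 1
Observe that G(5)..G(11) = 0, 1, 2, 3, 4, 0, 1 repeats G(0)..G(6) = 0, 1, 2, 3, 4, 0, 1.
For k >= max(S) = 7, G(k) is determined by the previous 7 values G(k-7)..G(k-1); a window of 7 consecutive values has recurred shifted by 5, so by induction G(k + 5) = G(k) for all k >= 0: the sequence is periodic from the start with period 5.
One period: G(0..4) = 0, 1, 2, 3, 4.
60 mod 5 = 0, so G(60) = G(0) = 0.

0


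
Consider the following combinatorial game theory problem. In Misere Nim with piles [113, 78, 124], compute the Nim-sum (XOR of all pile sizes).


We need the XOR (exclusive or) of all pile sizes.
After XOR-ing pile 1 (size 113): 0 XOR 113 = 113
After XOR-ing pile 2 (size 78): 113 XOR 78 = 63
After XOR-ing pile 3 (size 124): 63 XOR 124 = 67
The Nim-value of this position is 67.

67


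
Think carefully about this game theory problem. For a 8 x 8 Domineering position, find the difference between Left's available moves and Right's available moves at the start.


Board is 8 x 8 (rows x cols).
Left (vertical) placements: (rows-1) * cols = 7 * 8 = 56
Right (horizontal) placements: rows * (cols-1) = 8 * 7 = 56
Advantage = Left - Right = 56 - 56 = 0

0


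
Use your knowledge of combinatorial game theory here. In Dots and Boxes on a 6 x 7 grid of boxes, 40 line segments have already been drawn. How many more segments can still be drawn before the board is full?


Grid: 6 x 7 boxes, i.e. 7 rows and 8 columns of dots.
Horizontal edges: (rows + 1) * cols = 7 * 7 = 49
Vertical edges: rows * (cols + 1) = 6 * 8 = 48
Total edges: 49 + 48 = 97
Edges drawn: 40
Remaining: 97 - 40 = 57

57


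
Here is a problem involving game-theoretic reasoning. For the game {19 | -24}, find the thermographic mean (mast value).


Game = {19 | -24}, a switch {a | b} with numbers a > b.
Its thermograph has left wall a - t and right wall b + t, which meet at t = (a - b)/2, where both equal (a + b)/2. So the mast (mean value) is at (a + b)/2.
Mean = (19 + (-24))/2 = -5/2 = -5/2

-5/2


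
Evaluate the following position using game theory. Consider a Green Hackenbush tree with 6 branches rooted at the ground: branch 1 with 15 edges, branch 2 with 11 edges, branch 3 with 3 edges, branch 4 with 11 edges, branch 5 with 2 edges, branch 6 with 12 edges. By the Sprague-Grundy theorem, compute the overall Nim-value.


The tree has 6 branches from the ground vertex.
In Green Hackenbush, the Nim-value of a simple path of length k is k.
Branch 1: length 15, Nim-value = 15
Branch 2: length 11, Nim-value = 11
Branch 3: length 3, Nim-value = 3
Branch 4: length 11, Nim-value = 11
Branch 5: length 2, Nim-value = 2
Branch 6: length 12, Nim-value = 12
Total Nim-value = XOR of all branch values:
0 XOR 15 = 15
15 XOR 11 = 4
4 XOR 3 = 7
7 XOR 11 = 12
12 XOR 2 = 14
14 XOR 12 = 2
Nim-value of the tree = 2

2


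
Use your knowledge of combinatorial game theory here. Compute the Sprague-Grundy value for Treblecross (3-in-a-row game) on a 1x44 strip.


Treblecross: place X on empty cells; 3-in-a-row wins.
Playing within two cells of an existing X lets the opponent win at once, so sensible play treats the cells i-2..i+2 around each X as dead. The player left with no safe cell loses, so this is a normal-play take-away game on strips of safe cells.
Placing X at cell i (0-indexed) of a strip of k safe cells leaves independent strips of sizes max(0, i-2) and max(0, k-i-3). Hence G(k) = mex{ G(max(0,i-2)) XOR G(max(0,k-i-3)) : 0 <= i < k }, with G(0) = 0.
G(1): splits (0,0):0^0=0 -> mex({0}) = 1
G(2): splits (0,0):0^0=0 -> mex({0}) = 1
G(3): splits (0,0):0^0=0 -> mex({0}) = 1
G(4): splits (0,1):0^1=1 (0,0):0^0=0 -> mex({0, 1}) = 2
G(5): splits (0,2):0^1=1 (0,1):0^1=1 (0,0):0^0=0 -> mex({0, 1}) = 2
G(6) = mex({1}) = 0
G(7) = mex({0, 1, 2}) = 3
G(8) = mex({0, 1, 2}) = 3
G(9) = mex({0, 2}) = 1
G(10) = mex({0, 2, 3}) = 1
G(11) = mex({0, 3}) = 1
G(12) = mex({1, 3}) = 0
G(13) = mex({0, 1, 2, 3}) = 4
G(14) = mex({0, 1, 2}) = 3
G(15) = mex({0, 1, 2}) = 3
G(16) = mex({0, 1, 2, 4}) = 3
G(17) = mex({0, 1, 3, 4}) = 2
G(18) = mex({0, 1, 3, 4}) = 2
G(19) = mex({0, 1, 3, 5}) = 2
G(20) = mex({0, 1, 2, 3, 5}) = 4
G(21) = mex({0, 1, 2, 3, 5}) = 4
G(22) = mex({1, 2, 6}) = 0
G(23) = mex({0, 1, 2, 3, 4, 6}) = 5
G(24) = mex({0, 1, 2, 3, 4}) = 5
G(25) = mex({0, 1, 3, 4, 7}) = 2
G(26) = mex({0, 1, 3, 4, 5, 7}) = 2
G(27) = mex({0, 1, 3, 5}) = 2
G(28) = mex({0, 1, 2, 5}) = 3
G(29) = mex({0, 1, 2, 4, 5, 6}) = 3
G(30) = mex({1, 2, 4, 6}) = 0
G(31) = mex({0, 1, 2, 3, 4, 6}) = 5
G(32) = mex({1, 2, 3, 4, 7}) = 0
G(33) = mex({0, 3, 7}) = 1
G(34) = mex({0, 2, 3, 5, 7}) = 1
G(35) = mex({0, 2, 3, 5, 6}) = 1
G(36) = mex({0, 1, 2, 5, 6}) = 3
G(37) = mex({0, 1, 2, 4, 5, 6}) = 3
G(38) = mex({0, 1, 2, 4}) = 3
G(39) = mex({0, 1, 2, 3, 4, 7}) = 5
G(40) = mex({0, 1, 2, 3, 4, 5, 7}) = 6
G(41) = mex({0, 1, 2, 3, 5, 7}) = 4
G(42) = mex({0, 1, 2, 3, 5, 6, 7}) = 4
G(43) = mex({0, 2, 3, 5, 6}) = 1
G(44) = mex({1, 2, 3, 4, 5, 6}) = 0
Therefore G(44) = 0.

0
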